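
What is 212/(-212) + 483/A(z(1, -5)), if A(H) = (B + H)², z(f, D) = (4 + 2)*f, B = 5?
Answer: 362/121 ≈ 2.9917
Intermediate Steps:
z(f, D) = 6*f
A(H) = (5 + H)²
212/(-212) + 483/A(z(1, -5)) = 212/(-212) + 483/((5 + 6*1)²) = 212*(-1/212) + 483/((5 + 6)²) = -1 + 483/(11²) = -1 + 483/121 = 362/121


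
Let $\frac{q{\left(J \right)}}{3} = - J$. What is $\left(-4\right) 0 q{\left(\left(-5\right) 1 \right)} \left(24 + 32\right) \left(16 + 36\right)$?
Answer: $0$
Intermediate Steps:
$q{\left(J \right)} = - 3 J$ ($q{\left(J \right)} = 3 \left(- J\right) = - 3 J$)
$\left(-4\right) 0 q{\left(\left(-5\right) 1 \right)} \left(24 + 32\right) \left(16 + 36\right) = \left(-4\right) 0 \left(- 3 \left(\left(-5\right) 1\right)\right) \left(24 + 32\right) \left(16 + 36\right) = 0 \left(\left(-3\right) \left(-5\right)\right) 56 \cdot 52 = 0 \cdot 15 \cdot 2912 = 0 \cdot 2912 = 0$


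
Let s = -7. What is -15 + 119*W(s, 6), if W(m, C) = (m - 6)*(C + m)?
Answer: 1532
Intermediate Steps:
W(m, C) = (-6 + m)*(C + m)
-15 + 119*W(s, 6) = -15 + 119*((-7)² - 6*6 - 6*(-7) + 6*(-7)) = -15 + 119*(49 - 36 + 42 - 42) = -15 + 119*13 = -15 + 1547 = 1532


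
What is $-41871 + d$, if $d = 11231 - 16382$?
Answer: $-47022$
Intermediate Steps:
$d = -5151$ ($d = 11231 - 16382 = -5151$)
$-41871 + d = -41871 - 5151 = -47022$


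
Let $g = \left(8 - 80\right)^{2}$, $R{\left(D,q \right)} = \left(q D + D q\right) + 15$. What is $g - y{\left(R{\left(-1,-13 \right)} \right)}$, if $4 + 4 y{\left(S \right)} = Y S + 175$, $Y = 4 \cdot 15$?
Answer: $\frac{18105}{4} \approx 4526.3$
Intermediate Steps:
$Y = 60$
$R{\left(D,q \right)} = 15 + 2 D q$ ($R{\left(D,q \right)} = \left(D q + D q\right) + 15 = 2 D q + 15 = 15 + 2 D q$)
$g = 5184$ ($g = \left(-72\right)^{2} = 5184$)
$y{\left(S \right)} = \frac{171}{4} + 15 S$ ($y{\left(S \right)} = -1 + \frac{60 S + 175}{4} = -1 + \frac{175 + 60 S}{4} = -1 + \left(\frac{175}{4} + 15 S\right) = \frac{171}{4} + 15 S$)
$g - y{\left(R{\left(-1,-13 \right)} \right)} = 5184 - \left(\frac{171}{4} + 15 \left(15 + 2 \left(-1\right) \left(-13\right)\right)\right) = 5184 - \left(\frac{171}{4} + 15 \left(15 + 26\right)\right) = 5184 - \left(\frac{171}{4} + 15 \cdot 41\right) = 5184 - \left(\frac{171}{4} + 615\right) = 5184 - \frac{2631}{4} = \frac{18105}{4}$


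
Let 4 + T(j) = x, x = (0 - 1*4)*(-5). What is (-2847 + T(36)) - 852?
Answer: -3683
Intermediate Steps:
x = 20 (x = (0 - 4)*(-5) = -4*(-5) = 20)
T(j) = 16 (T(j) = -4 + 20 = 16)
(-2847 + T(36)) - 852 = (-2847 + 16) - 852 = -2831 - 852 = -3683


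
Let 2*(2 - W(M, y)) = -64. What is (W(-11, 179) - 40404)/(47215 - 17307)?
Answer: -20185/14954 ≈ -1.3498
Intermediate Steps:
W(M, y) = 34 (W(M, y) = 2 - ½*(-64) = 2 + 32 = 34)
(W(-11, 179) - 40404)/(47215 - 17307) = (34 - 40404)/(47215 - 17307) = -40370/29908 = -40370*1/29908 = -20185/14954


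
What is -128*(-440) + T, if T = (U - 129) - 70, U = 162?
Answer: 56283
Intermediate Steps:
T = -37 (T = (162 - 129) - 70 = 33 - 70 = -37)
-128*(-440) + T = -128*(-440) - 37 = 56320 - 37 = 56283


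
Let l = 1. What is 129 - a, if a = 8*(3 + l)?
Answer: 97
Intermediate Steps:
a = 32 (a = 8*(3 + 1) = 8*4 = 32)
129 - a = 129 - 1*32 = 129 - 32 = 97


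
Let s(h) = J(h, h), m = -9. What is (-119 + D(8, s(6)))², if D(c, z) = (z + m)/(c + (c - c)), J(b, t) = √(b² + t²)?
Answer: 923593/64 - 2883*√2/16 ≈ 14176.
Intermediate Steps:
s(h) = √2*√(h²) (s(h) = √(h² + h²) = √(2*h²) = √2*√(h²))
D(c, z) = (-9 + z)/c (D(c, z) = (z - 9)/(c + (c - c)) = (-9 + z)/(c + 0) = (-9 + z)/c)
(-119 + D(8, s(6)))² = (-119 + (-9 + √2*√(6²))/8)² = (-119 + (-9 + √2*√36)/8)² = (-119 + (-9 + √2*6)/8)² = (-119 + (-9 + 6*√2)/8)² = (-119 + (-9/8 + 3*√2/4))² = (-961/8 + 3*√2/4)²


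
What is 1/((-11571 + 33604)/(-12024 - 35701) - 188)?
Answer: -47725/8994333 ≈ -0.0053061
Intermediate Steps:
1/((-11571 + 33604)/(-12024 - 35701) - 188) = 1/(22033/(-47725) - 188) = 1/(22033*(-1/47725) - 188) = 1/(-22033/47725 - 188) = 1/(-8994333/47725) = -47725/8994333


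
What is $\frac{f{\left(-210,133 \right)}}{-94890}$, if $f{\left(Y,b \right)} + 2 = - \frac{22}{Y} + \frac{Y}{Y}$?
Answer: $\frac{47}{4981725} \approx 9.4345 \cdot 10^{-6}$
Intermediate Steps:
$f{\left(Y,b \right)} = -1 - \frac{22}{Y}$ ($f{\left(Y,b \right)} = -2 - \left(\frac{22}{Y} - \frac{Y}{Y}\right) = -2 + \left(- \frac{22}{Y} + 1\right) = -2 + \left(1 - \frac{22}{Y}\right) = -1 - \frac{22}{Y}$)
$\frac{f{\left(-210,133 \right)}}{-94890} = \frac{\frac{1}{-210} \left(-22 - -210\right)}{-94890} = - \frac{-22 + 210}{210} \left(- \frac{1}{94890}\right) = \left(- \frac{1}{210}\right) 188 \left(- \frac{1}{94890}\right) = \left(- \frac{94}{105}\right) \left(- \frac{1}{94890}\right) = \frac{47}{4981725}$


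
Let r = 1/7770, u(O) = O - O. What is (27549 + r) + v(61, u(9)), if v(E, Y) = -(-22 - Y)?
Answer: 214226671/7770 ≈ 27571.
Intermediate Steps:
u(O) = 0
v(E, Y) = 22 + Y
r = 1/7770 ≈ 0.00012870
(27549 + r) + v(61, u(9)) = (27549 + 1/7770) + (22 + 0) = 214055731/7770 + 22 = 214226671/7770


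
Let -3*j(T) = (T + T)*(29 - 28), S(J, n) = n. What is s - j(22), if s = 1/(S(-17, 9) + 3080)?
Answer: 135919/9267 ≈ 14.667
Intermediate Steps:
j(T) = -2*T/3 (j(T) = -(T + T)*(29 - 28)/3 = -2*T/3)
s = 1/3089 (s = 1/(9 + 3080) = 1/3089 ≈ 0.00032373)
s - j(22) = 1/3089 - (-2)*22/3 = 1/3089 - 1*(-44/3) = 1/3089 + 44/3 = 135919/9267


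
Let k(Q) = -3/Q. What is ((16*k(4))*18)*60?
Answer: -12960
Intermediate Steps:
((16*k(4))*18)*60 = ((16*(-3/4))*18)*60 = ((16*(-3*¼))*18)*60 = ((16*(-¾))*18)*60 = -12*18*60 = -216*60 = -12960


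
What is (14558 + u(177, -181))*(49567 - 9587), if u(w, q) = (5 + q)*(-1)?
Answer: 589065320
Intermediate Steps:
u(w, q) = -5 - q
(14558 + u(177, -181))*(49567 - 9587) = (14558 + (-5 - 1*(-181)))*(49567 - 9587) = (14558 + (-5 + 181))*39980 = (14558 + 176)*39980 = 14734*39980 = 589065320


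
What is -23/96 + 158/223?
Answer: 10039/21408 ≈ 0.46894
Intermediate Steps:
-23/96 + 158/223 = 10039/21408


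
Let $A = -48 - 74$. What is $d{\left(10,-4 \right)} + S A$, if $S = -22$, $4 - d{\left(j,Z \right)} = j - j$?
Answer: $2688$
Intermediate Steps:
$d{\left(j,Z \right)} = 4$ ($d{\left(j,Z \right)} = 4 - \left(j - j\right) = 4 - 0 = 4 + 0 = 4$)
$A = -122$ ($A = -48 - 74 = -122$)
$d{\left(10,-4 \right)} + S A = 4 - -2684 = 4 + 2684 = 2688$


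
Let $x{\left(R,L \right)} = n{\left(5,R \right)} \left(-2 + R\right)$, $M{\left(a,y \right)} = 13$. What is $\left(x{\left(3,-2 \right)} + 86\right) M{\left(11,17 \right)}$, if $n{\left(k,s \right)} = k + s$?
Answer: $1222$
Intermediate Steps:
$x{\left(R,L \right)} = \left(-2 + R\right) \left(5 + R\right)$ ($x{\left(R,L \right)} = \left(5 + R\right) \left(-2 + R\right) = \left(-2 + R\right) \left(5 + R\right)$)
$\left(x{\left(3,-2 \right)} + 86\right) M{\left(11,17 \right)} = \left(\left(-2 + 3\right) \left(5 + 3\right) + 86\right) 13 = \left(1 \cdot 8 + 86\right) 13 = \left(8 + 86\right) 13 = 94 \cdot 13 = 1222$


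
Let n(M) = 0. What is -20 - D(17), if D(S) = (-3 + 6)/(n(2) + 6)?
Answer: -41/2 ≈ -20.500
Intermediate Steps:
D(S) = ½ (D(S) = (-3 + 6)/(0 + 6) = 3/6 = 3*(⅙) = ½)
-20 - D(17) = -20 - 1*½ = -20 - ½ = -41/2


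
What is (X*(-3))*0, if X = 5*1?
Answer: 0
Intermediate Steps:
X = 5
(X*(-3))*0 = (5*(-3))*0 = -15*0 = 0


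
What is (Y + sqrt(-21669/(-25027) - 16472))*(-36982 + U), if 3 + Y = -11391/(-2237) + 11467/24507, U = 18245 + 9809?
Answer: -139221683488/6091351 - 44640*I*sqrt(412668275921)/25027 ≈ -22856.0 - 1.1458e+6*I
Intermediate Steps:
U = 28054
Y = 140344439/54822159 (Y = -3 + (-11391/(-2237) + 11467/24507) = -3 + (-11391*(-1/2237) + 11467*(1/24507)) = -3 + (11391/2237 + 11467/24507) = -3 + 304810916/54822159 = 140344439/54822159 ≈ 2.5600)
(Y + sqrt(-21669/(-25027) - 16472))*(-36982 + U) = (140344439/54822159 + sqrt(-21669/(-25027) - 16472))*(-36982 + 28054) = (140344439/54822159 + sqrt(-21669*(-1/25027) - 16472))*(-8928) = (140344439/54822159 + sqrt(21669/25027 - 16472))*(-8928) = (140344439/54822159 + sqrt(-412223075/25027))*(-8928) = (140344439/54822159 + 5*I*sqrt(412668275921)/25027)*(-8928) = -139221683488/6091351 - 44640*I*sqrt(412668275921)/25027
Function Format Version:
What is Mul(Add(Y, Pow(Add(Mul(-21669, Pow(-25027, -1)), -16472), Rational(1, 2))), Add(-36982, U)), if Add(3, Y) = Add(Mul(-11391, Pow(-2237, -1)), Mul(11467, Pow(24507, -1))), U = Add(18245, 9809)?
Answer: Add(Rational(-139221683488, 6091351), Mul(Rational(-44640, 25027), I, Pow(412668275921, Rational(1, 2)))) ≈ Add(-22856., Mul(-1.1458e+6, I))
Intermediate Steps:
U = 28054
Y = Rational(140344439, 54822159) (Y = Add(-3, Add(Mul(-11391, Pow(-2237, -1)), Mul(11467, Pow(24507, -1)))) = Add(-3, Add(Mul(-11391, Rational(-1, 2237)), Mul(11467, Rational(1, 24507)))) = Add(-3, Add(Rational(11391, 2237), Rational(11467, 24507))) = Add(-3, Rational(304810916, 54822159)) = Rational(140344439, 54822159) ≈ 2.5600)
Mul(Add(Y, Pow(Add(Mul(-21669, Pow(-25027, -1)), -16472), Rational(1, 2))), Add(-36982, U)) = Mul(Add(Rational(140344439, 54822159), Pow(Add(Mul(-21669, Pow(-25027, -1)), -16472), Rational(1, 2))), Add(-36982, 28054)) = Mul(Add(Rational(140344439, 54822159), Pow(Add(Mul(-21669, Rational(-1, 25027)), -16472), Rational(1, 2))), -8928) = Mul(Add(Rational(140344439, 54822159), Pow(Add(Rational(21669, 25027), -16472), Rational(1, 2))), -8928) = Mul(Add(Rational(140344439, 54822159), Pow(Rational(-412223075, 25027), Rational(1, 2))), -8928) = Mul(Add(Rational(140344439, 54822159), Mul(Rational(5, 25027), I, Pow(412668275921, Rational(1, 2)))), -8928) = Add(Rational(-139221683488, 6091351), Mul(Rational(-44640, 25027), I, Pow(412668275921, Rational(1, 2))))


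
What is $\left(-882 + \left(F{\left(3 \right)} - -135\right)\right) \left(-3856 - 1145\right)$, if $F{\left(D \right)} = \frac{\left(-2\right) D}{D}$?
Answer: $3745749$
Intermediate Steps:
$F{\left(D \right)} = -2$
$\left(-882 + \left(F{\left(3 \right)} - -135\right)\right) \left(-3856 - 1145\right) = \left(-882 - -133\right) \left(-3856 - 1145\right) = \left(-882 + \left(-2 + 135\right)\right) \left(-5001\right) = \left(-882 + 133\right) \left(-5001\right) = \left(-749\right) \left(-5001\right) = 3745749$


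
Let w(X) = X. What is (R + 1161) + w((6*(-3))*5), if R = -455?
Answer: 616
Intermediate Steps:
(R + 1161) + w((6*(-3))*5) = (-455 + 1161) + (6*(-3))*5 = 706 - 18*5 = 706 - 90 = 616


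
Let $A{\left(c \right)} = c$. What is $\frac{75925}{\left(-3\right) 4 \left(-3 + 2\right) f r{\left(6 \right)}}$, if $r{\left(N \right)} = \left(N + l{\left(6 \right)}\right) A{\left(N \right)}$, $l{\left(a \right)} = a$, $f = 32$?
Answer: $\frac{75925}{27648} \approx 2.7461$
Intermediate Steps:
$r{\left(N \right)} = N \left(6 + N\right)$ ($r{\left(N \right)} = \left(N + 6\right) N = \left(6 + N\right) N = N \left(6 + N\right)$)
$\frac{75925}{\left(-3\right) 4 \left(-3 + 2\right) f r{\left(6 \right)}} = \frac{75925}{\left(-3\right) 4 \left(-3 + 2\right) 32 \cdot 6 \left(6 + 6\right)} = \frac{75925}{\left(-12\right) \left(-1\right) 32 \cdot 6 \cdot 12} = \frac{75925}{12 \cdot 32 \cdot 72} = \frac{75925}{384 \cdot 72} = \frac{75925}{27648}$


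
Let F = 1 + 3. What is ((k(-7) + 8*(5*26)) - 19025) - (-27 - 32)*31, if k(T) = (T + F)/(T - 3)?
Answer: -161557/10 ≈ -16156.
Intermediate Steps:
F = 4
k(T) = (4 + T)/(-3 + T) (k(T) = (T + 4)/(T - 3) = (4 + T)/(-3 + T))
((k(-7) + 8*(5*26)) - 19025) - (-27 - 32)*31 = (((4 - 7)/(-3 - 7) + 8*(5*26)) - 19025) - (-27 - 32)*31 = ((-3/(-10) + 8*130) - 19025) - (-59)*31 = ((-⅒*(-3) + 1040) - 19025) - 1*(-1829) = ((3/10 + 1040) - 19025) + 1829 = (10403/10 - 19025) + 1829 = -179847/10 + 1829 = -161557/10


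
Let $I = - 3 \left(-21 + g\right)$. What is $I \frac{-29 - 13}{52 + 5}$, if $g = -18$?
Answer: $- \frac{1638}{19} \approx -86.211$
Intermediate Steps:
$I = 117$ ($I = - 3 \left(-21 - 18\right) = \left(-3\right) \left(-39\right) = 117$)
$I \frac{-29 - 13}{52 + 5} = 117 \frac{-29 - 13}{52 + 5} = 117 \left(- \frac{42}{57}\right) = 117 \left(\left(-42\right) \frac{1}{57}\right) = 117 \left(- \frac{14}{19}\right) = - \frac{1638}{19}$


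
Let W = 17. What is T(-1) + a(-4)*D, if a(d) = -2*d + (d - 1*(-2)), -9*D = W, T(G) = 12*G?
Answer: -70/3 ≈ -23.333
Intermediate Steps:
D = -17/9 (D = -⅑*17 = -17/9 ≈ -1.8889)
a(d) = 2 - d (a(d) = -2*d + (d + 2) = -2*d + (2 + d) = 2 - d)
T(-1) + a(-4)*D = 12*(-1) + (2 - 1*(-4))*(-17/9) = -12 + (2 + 4)*(-17/9) = -12 + 6*(-17/9) = -12 - 34/3 = -70/3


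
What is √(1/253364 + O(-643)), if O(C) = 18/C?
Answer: I*√185717173008067/81456526 ≈ 0.1673*I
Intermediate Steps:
√(1/253364 + O(-643)) = √(1/253364 + 18/(-643)) = √(1/253364 + 18*(-1/643)) = √(1/253364 - 18/643) = √(-4559909/162913052) = I*√185717173008067/81456526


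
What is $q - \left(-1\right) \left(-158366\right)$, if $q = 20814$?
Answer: $-137552$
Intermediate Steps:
$q - \left(-1\right) \left(-158366\right) = 20814 - \left(-1\right) \left(-158366\right) = 20814 - 158366 = -137552$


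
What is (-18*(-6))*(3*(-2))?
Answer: -648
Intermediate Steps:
(-18*(-6))*(3*(-2)) = 108*(-6) = -648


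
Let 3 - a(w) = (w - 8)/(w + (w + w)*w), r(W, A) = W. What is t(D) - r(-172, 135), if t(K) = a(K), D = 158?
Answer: 4382450/25043 ≈ 175.00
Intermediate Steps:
a(w) = 3 - (-8 + w)/(w + 2*w²) (a(w) = 3 - (w - 8)/(w + (w + w)*w) = 3 - (-8 + w)/(w + (2*w)*w) = 3 - (-8 + w)/(w + 2*w²))
t(K) = 2*(4 + K + 3*K²)/(K*(1 + 2*K))
t(D) - r(-172, 135) = 2*(4 + 158 + 3*158²)/(158*(1 + 2*158)) - 1*(-172) = 2*(1/158)*(4 + 158 + 3*24964)/(1 + 316) + 172 = 2*(1/158)*(4 + 158 + 74892)/317 + 172 = 2*(1/158)*(1/317)*75054 + 172 = 75054/25043 + 172 = 4382450/25043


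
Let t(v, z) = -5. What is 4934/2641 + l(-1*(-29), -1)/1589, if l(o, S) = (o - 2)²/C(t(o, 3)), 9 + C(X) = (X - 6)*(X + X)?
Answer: 793778015/423851449 ≈ 1.8728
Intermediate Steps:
C(X) = -9 + 2*X*(-6 + X) (C(X) = -9 + (X - 6)*(X + X) = -9 + (-6 + X)*(2*X) = -9 + 2*X*(-6 + X))
l(o, S) = (-2 + o)²/101 (l(o, S) = (o - 2)²/(-9 - 12*(-5) + 2*(-5)²) = (-2 + o)²/(-9 + 60 + 2*25) = (-2 + o)²/(-9 + 60 + 50) = (-2 + o)²/101)
4934/2641 + l(-1*(-29), -1)/1589 = 4934/2641 + ((-2 - 1*(-29))²/101)/1589 = 4934*(1/2641) + ((-2 + 29)²/101)*(1/1589) = 4934/2641 + ((1/101)*27²)*(1/1589) = 4934/2641 + ((1/101)*729)*(1/1589) = 4934/2641 + (729/101)*(1/1589) = 4934/2641 + 729/160489 = 793778015/423851449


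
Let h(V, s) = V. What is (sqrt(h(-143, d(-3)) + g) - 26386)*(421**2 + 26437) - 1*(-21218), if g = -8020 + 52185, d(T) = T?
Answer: -5374226490 + 203678*sqrt(44022) ≈ -5.3315e+9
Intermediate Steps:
g = 44165
(sqrt(h(-143, d(-3)) + g) - 26386)*(421**2 + 26437) - 1*(-21218) = (sqrt(-143 + 44165) - 26386)*(421**2 + 26437) - 1*(-21218) = (sqrt(44022) - 26386)*(177241 + 26437) + 21218 = (-26386 + sqrt(44022))*203678 + 21218 = (-5374247708 + 203678*sqrt(44022)) + 21218 = -5374226490 + 203678*sqrt(44022)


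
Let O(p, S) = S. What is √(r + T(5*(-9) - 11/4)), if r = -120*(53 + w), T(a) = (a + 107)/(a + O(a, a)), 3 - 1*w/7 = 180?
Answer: 3*√2307534794/382 ≈ 377.25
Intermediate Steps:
w = -1239 (w = 21 - 7*180 = 21 - 1260 = -1239)
T(a) = (107 + a)/(2*a) (T(a) = (a + 107)/(a + a) = (107 + a)/((2*a)) = (107 + a)*(1/(2*a)) = (107 + a)/(2*a))
r = 142320 (r = -120*(53 - 1239) = -120*(-1186) = 142320)
√(r + T(5*(-9) - 11/4)) = √(142320 + (107 + (5*(-9) - 11/4))/(2*(5*(-9) - 11/4))) = √(142320 + (107 + (-45 - 11*¼))/(2*(-45 - 11*¼))) = √(142320 + (107 + (-45 - 11/4))/(2*(-45 - 11/4))) = √(142320 + (107 - 191/4)/(2*(-191/4))) = √(142320 + (½)*(-4/191)*(237/4)) = √(142320 - 237/382) = √(54366003/382) = 3*√2307534794/382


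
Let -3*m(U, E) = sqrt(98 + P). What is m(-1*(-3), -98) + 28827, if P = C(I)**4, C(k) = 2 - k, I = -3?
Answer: 28827 - sqrt(723)/3 ≈ 28818.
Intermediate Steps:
P = 625 (P = (2 - 1*(-3))**4 = (2 + 3)**4 = 5**4 = 625)
m(U, E) = -sqrt(723)/3 (m(U, E) = -sqrt(98 + 625)/3 = -sqrt(723)/3)
m(-1*(-3), -98) + 28827 = -sqrt(723)/3 + 28827 = 28827 - sqrt(723)/3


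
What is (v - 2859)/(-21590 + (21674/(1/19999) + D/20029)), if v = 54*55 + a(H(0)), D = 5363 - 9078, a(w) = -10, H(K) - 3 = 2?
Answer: 20029/85953508729 ≈ 2.3302e-7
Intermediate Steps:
H(K) = 5 (H(K) = 3 + 2 = 5)
D = -3715
v = 2960 (v = 54*55 - 10 = 2970 - 10 = 2960)
(v - 2859)/(-21590 + (21674/(1/19999) + D/20029)) = (2960 - 2859)/(-21590 + (21674/(1/19999) - 3715/20029)) = 101/(-21590 + (21674/(1/19999) - 3715*1/20029)) = 101/(-21590 + (21674*19999 - 3715/20029)) = 101/(-21590 + (433458326 - 3715/20029)) = 101/(-21590 + 8681736807739/20029) = 101/(8681304381629/20029) = 101*(20029/8681304381629) = 20029/85953508729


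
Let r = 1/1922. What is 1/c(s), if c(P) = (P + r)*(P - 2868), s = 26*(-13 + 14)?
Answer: -961/71011633 ≈ -1.3533e-5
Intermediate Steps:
r = 1/1922 ≈ 0.00052029
s = 26 (s = 26*1 = 26)
c(P) = (-2868 + P)*(1/1922 + P) (c(P) = (P + 1/1922)*(P - 2868) = (1/1922 + P)*(-2868 + P) = (-2868 + P)*(1/1922 + P))
1/c(s) = 1/(-1434/961 + 26² - 5512295/1922*26) = 1/(-1434/961 + 676 - 71659835/961) = 1/(-71011633/961) = -961/71011633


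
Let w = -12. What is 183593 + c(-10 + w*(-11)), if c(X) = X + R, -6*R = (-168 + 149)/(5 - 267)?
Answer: 288799961/1572 ≈ 1.8372e+5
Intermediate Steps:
R = -19/1572 (R = -(-168 + 149)/(6*(5 - 267)) = -(-19)/(6*(-262)) = -(-19)*(-1)/(6*262) = -⅙*19/262 = -19/1572 ≈ -0.012087)
c(X) = -19/1572 + X (c(X) = X - 19/1572 = -19/1572 + X)
183593 + c(-10 + w*(-11)) = 183593 + (-19/1572 + (-10 - 12*(-11))) = 183593 + (-19/1572 + (-10 + 132)) = 183593 + (-19/1572 + 122) = 183593 + 191765/1572 = 288799961/1572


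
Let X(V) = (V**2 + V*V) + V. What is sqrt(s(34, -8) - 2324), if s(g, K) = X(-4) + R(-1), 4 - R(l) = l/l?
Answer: I*sqrt(2293) ≈ 47.885*I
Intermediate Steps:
R(l) = 3 (R(l) = 4 - l/l = 4 - 1*1 = 4 - 1 = 3)
X(V) = V + 2*V**2 (X(V) = (V**2 + V**2) + V = 2*V**2 + V = V + 2*V**2)
s(g, K) = 31 (s(g, K) = -4*(1 + 2*(-4)) + 3 = -4*(1 - 8) + 3 = -4*(-7) + 3 = 28 + 3 = 31)
sqrt(s(34, -8) - 2324) = sqrt(31 - 2324) = sqrt(-2293) = I*sqrt(2293)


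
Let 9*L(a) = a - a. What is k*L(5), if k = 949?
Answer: 0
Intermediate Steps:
L(a) = 0 (L(a) = (a - a)/9 = (⅑)*0 = 0)
k*L(5) = 949*0 = 0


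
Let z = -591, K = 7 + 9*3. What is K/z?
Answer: -34/591 ≈ -0.057530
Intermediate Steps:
K = 34 (K = 7 + 27 = 34)
K/z = 34/(-591) = 34*(-1/591) = -34/591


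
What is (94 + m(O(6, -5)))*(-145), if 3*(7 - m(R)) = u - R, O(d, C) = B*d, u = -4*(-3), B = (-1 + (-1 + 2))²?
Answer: -14065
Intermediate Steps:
B = 0 (B = (-1 + 1)² = 0² = 0)
u = 12
O(d, C) = 0 (O(d, C) = 0*d = 0)
m(R) = 3 + R/3 (m(R) = 7 - (12 - R)/3 = 7 + (-4 + R/3) = 3 + R/3)
(94 + m(O(6, -5)))*(-145) = (94 + (3 + (⅓)*0))*(-145) = (94 + (3 + 0))*(-145) = (94 + 3)*(-145) = 97*(-145) = -14065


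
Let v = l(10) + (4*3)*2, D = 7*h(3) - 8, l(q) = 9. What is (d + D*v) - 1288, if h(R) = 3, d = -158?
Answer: -1017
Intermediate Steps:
D = 13 (D = 7*3 - 8 = 21 - 8 = 13)
v = 33 (v = 9 + (4*3)*2 = 9 + 12*2 = 9 + 24 = 33)
(d + D*v) - 1288 = (-158 + 13*33) - 1288 = (-158 + 429) - 1288 = 271 - 1288 = -1017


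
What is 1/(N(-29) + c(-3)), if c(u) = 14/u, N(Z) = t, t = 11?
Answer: 3/19 ≈ 0.15789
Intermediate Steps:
N(Z) = 11
1/(N(-29) + c(-3)) = 1/(11 + 14/(-3)) = 1/(11 + 14*(-1/3)) = 1/(11 - 14/3) = 1/(19/3) = 3/19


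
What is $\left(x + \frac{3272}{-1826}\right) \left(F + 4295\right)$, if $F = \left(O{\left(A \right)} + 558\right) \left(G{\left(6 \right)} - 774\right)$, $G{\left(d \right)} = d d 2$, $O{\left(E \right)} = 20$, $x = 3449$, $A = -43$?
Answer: $- \frac{1263518606761}{913} \approx -1.3839 \cdot 10^{9}$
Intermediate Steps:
$G{\left(d \right)} = 2 d^{2}$ ($G{\left(d \right)} = d^{2} \cdot 2 = 2 d^{2}$)
$F = -405756$ ($F = \left(20 + 558\right) \left(2 \cdot 6^{2} - 774\right) = 578 \left(2 \cdot 36 - 774\right) = 578 \left(72 - 774\right) = 578 \left(-702\right) = -405756$)
$\left(x + \frac{3272}{-1826}\right) \left(F + 4295\right) = \left(3449 + \frac{3272}{-1826}\right) \left(-405756 + 4295\right) = \left(3449 + 3272 \left(- \frac{1}{1826}\right)\right) \left(-401461\right) = \left(3449 - \frac{1636}{913}\right) \left(-401461\right) = \frac{3147301}{913} \left(-401461\right) = - \frac{1263518606761}{913}$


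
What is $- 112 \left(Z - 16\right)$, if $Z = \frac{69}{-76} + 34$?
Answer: $- \frac{36372}{19} \approx -1914.3$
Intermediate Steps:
$Z = \frac{2515}{76}$ ($Z = 69 \left(- \frac{1}{76}\right) + 34 = - \frac{69}{76} + 34 = \frac{2515}{76} \approx 33.092$)
$- 112 \left(Z - 16\right) = - 112 \left(\frac{2515}{76} - 16\right) = \left(-112\right) \frac{1299}{76} = - \frac{36372}{19}$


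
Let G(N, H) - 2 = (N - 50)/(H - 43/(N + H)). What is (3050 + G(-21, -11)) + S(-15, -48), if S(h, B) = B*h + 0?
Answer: 1167820/309 ≈ 3779.4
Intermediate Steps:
S(h, B) = B*h
G(N, H) = 2 + (-50 + N)/(H - 43/(H + N)) (G(N, H) = 2 + (N - 50)/(H - 43/(N + H)) = 2 + (-50 + N)/(H - 43/(H + N)))
(3050 + G(-21, -11)) + S(-15, -48) = (3050 + (-86 + (-21)² - 50*(-11) - 50*(-21) + 2*(-11)² + 3*(-11)*(-21))/(-43 + (-11)² - 11*(-21))) - 48*(-15) = (3050 + (-86 + 441 + 550 + 1050 + 2*121 + 693)/(-43 + 121 + 231)) + 720 = (3050 + (-86 + 441 + 550 + 1050 + 242 + 693)/309) + 720 = (3050 + (1/309)*2890) + 720 = (3050 + 2890/309) + 720 = 945340/309 + 720 = 1167820/309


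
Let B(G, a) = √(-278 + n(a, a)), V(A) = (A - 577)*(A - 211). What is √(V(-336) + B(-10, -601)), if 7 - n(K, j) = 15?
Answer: √(499411 + I*√286) ≈ 706.69 + 0.01*I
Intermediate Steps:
V(A) = (-577 + A)*(-211 + A)
n(K, j) = -8 (n(K, j) = 7 - 1*15 = 7 - 15 = -8)
B(G, a) = I*√286 (B(G, a) = √(-278 - 8) = √(-286) = I*√286)
√(V(-336) + B(-10, -601)) = √((121747 + (-336)² - 788*(-336)) + I*√286) = √((121747 + 112896 + 264768) + I*√286) = √(499411 + I*√286)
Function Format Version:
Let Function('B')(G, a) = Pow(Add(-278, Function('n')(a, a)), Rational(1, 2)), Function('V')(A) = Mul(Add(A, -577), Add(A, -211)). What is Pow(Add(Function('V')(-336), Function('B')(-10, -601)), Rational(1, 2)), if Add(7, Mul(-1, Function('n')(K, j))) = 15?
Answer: Pow(Add(499411, Mul(I, Pow(286, Rational(1, 2)))), Rational(1, 2)) ≈ Add(706.69, Mul(0.01, I))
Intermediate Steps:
Function('V')(A) = Mul(Add(-577, A), Add(-211, A))
Function('n')(K, j) = -8 (Function('n')(K, j) = Add(7, Mul(-1, 15)) = Add(7, -15) = -8)
Function('B')(G, a) = Mul(I, Pow(286, Rational(1, 2))) (Function('B')(G, a) = Pow(Add(-278, -8), Rational(1, 2)) = Pow(-286, Rational(1, 2)) = Mul(I, Pow(286, Rational(1, 2))))
Pow(Add(Function('V')(-336), Function('B')(-10, -601)), Rational(1, 2)) = Pow(Add(Add(121747, Pow(-336, 2), Mul(-788, -336)), Mul(I, Pow(286, Rational(1, 2)))), Rational(1, 2)) = Pow(Add(Add(121747, 112896, 264768), Mul(I, Pow(286, Rational(1, 2)))), Rational(1, 2)) = Pow(Add(499411, Mul(I, Pow(286, Rational(1, 2)))), Rational(1, 2))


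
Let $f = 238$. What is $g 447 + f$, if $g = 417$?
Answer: $186637$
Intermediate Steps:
$g 447 + f = 417 \cdot 447 + 238 = 186399 + 238 = 186637$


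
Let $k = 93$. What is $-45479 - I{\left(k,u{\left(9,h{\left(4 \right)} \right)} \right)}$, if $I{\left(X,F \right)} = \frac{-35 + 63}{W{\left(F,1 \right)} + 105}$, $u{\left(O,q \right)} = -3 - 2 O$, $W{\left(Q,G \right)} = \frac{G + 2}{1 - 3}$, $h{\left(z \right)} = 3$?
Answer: $- \frac{9414209}{207} \approx -45479.0$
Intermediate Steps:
$W{\left(Q,G \right)} = -1 - \frac{G}{2}$ ($W{\left(Q,G \right)} = \frac{2 + G}{-2} = \left(2 + G\right) \left(- \frac{1}{2}\right) = -1 - \frac{G}{2}$)
$I{\left(X,F \right)} = \frac{56}{207}$ ($I{\left(X,F \right)} = \frac{-35 + 63}{\left(-1 - \frac{1}{2}\right) + 105} = \frac{28}{\left(-1 - \frac{1}{2}\right) + 105} = \frac{28}{- \frac{3}{2} + 105} = \frac{28}{\frac{207}{2}} = 28 \cdot \frac{2}{207} = \frac{56}{207}$)
$-45479 - I{\left(k,u{\left(9,h{\left(4 \right)} \right)} \right)} = -45479 - \frac{56}{207} = - \frac{9414209}{207}$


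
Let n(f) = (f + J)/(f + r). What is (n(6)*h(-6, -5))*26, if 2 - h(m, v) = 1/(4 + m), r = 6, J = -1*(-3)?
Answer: 195/4 ≈ 48.750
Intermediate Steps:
J = 3
h(m, v) = 2 - 1/(4 + m)
n(f) = (3 + f)/(6 + f) (n(f) = (f + 3)/(f + 6) = (3 + f)/(6 + f))
(n(6)*h(-6, -5))*26 = (((3 + 6)/(6 + 6))*((7 + 2*(-6))/(4 - 6)))*26 = ((9/12)*((7 - 12)/(-2)))*26 = (((1/12)*9)*(-½*(-5)))*26 = ((¾)*(5/2))*26 = (15/8)*26 = 195/4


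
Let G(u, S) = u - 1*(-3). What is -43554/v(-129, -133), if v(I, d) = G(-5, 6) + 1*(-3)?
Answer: 43554/5 ≈ 8710.8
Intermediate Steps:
G(u, S) = 3 + u (G(u, S) = u + 3 = 3 + u)
v(I, d) = -5 (v(I, d) = (3 - 5) + 1*(-3) = -2 - 3 = -5)
-43554/v(-129, -133) = -43554/(-5) = -43554*(-1/5) = 43554/5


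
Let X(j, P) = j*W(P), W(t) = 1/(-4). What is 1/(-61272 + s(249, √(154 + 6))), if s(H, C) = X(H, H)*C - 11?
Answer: -61283/3754986079 + 249*√10/3754986079 ≈ -1.6111e-5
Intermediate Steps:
W(t) = -¼
X(j, P) = -j/4 (X(j, P) = j*(-¼) = -j/4)
s(H, C) = -11 - C*H/4 (s(H, C) = (-H/4)*C - 11 = -C*H/4 - 11 = -11 - C*H/4)
1/(-61272 + s(249, √(154 + 6))) = 1/(-61272 + (-11 - ¼*√(154 + 6)*249)) = 1/(-61272 + (-11 - ¼*√160*249)) = 1/(-61272 + (-11 - ¼*4*√10*249)) = 1/(-61272 + (-11 - 249*√10)) = 1/(-61283 - 249*√10)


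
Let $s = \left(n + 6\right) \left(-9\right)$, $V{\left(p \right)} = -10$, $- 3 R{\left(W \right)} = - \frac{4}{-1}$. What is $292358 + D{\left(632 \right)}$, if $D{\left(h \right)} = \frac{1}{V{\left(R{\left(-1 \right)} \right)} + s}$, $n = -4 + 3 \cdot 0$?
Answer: $\frac{8186023}{28} \approx 2.9236 \cdot 10^{5}$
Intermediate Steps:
$R{\left(W \right)} = - \frac{4}{3}$ ($R{\left(W \right)} = - \frac{\left(-4\right) \frac{1}{-1}}{3} = - \frac{\left(-4\right) \left(-1\right)}{3} = \left(- \frac{1}{3}\right) 4 = - \frac{4}{3}$)
$n = -4$ ($n = -4 + 0 = -4$)
$s = -18$ ($s = \left(-4 + 6\right) \left(-9\right) = 2 \left(-9\right) = -18$)
$D{\left(h \right)} = - \frac{1}{28}$ ($D{\left(h \right)} = \frac{1}{-10 - 18} = \frac{1}{-28} = - \frac{1}{28}$)
$292358 + D{\left(632 \right)} = 292358 - \frac{1}{28} = \frac{8186023}{28}$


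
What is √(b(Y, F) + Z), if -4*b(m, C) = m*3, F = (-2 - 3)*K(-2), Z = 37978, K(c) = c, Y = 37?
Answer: √151801/2 ≈ 194.81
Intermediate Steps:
F = 10 (F = (-2 - 3)*(-2) = -5*(-2) = 10)
b(m, C) = -3*m/4 (b(m, C) = -m*3/4 = -3*m/4)
√(b(Y, F) + Z) = √(-¾*37 + 37978) = √(-111/4 + 37978) = √(151801/4) = √151801/2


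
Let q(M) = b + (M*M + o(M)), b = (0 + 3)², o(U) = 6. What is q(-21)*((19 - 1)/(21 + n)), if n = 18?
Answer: 2736/13 ≈ 210.46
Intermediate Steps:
b = 9 (b = 3² = 9)
q(M) = 15 + M² (q(M) = 9 + (M*M + 6) = 9 + (M² + 6) = 9 + (6 + M²) = 15 + M²)
q(-21)*((19 - 1)/(21 + n)) = (15 + (-21)²)*((19 - 1)/(21 + 18)) = (15 + 441)*(18/39) = 456*(18*(1/39)) = 456*(6/13) = 2736/13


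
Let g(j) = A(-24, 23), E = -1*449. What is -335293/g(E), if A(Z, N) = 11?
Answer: -335293/11 ≈ -30481.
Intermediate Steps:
E = -449
g(j) = 11
-335293/g(E) = -335293/11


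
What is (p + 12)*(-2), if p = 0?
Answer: -24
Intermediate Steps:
(p + 12)*(-2) = (0 + 12)*(-2) = 12*(-2) = -24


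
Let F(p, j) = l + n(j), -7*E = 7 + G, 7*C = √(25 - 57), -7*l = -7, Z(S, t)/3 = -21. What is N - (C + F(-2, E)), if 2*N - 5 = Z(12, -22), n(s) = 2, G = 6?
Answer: -32 - 4*I*√2/7 ≈ -32.0 - 0.80812*I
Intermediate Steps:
Z(S, t) = -63 (Z(S, t) = 3*(-21) = -63)
l = 1 (l = -⅐*(-7) = 1)
C = 4*I*√2/7 (C = √(25 - 57)/7 = √(-32)/7 = (4*I*√2)/7 = 4*I*√2/7 ≈ 0.80812*I)
E = -13/7 (E = -(7 + 6)/7 = -⅐*13 = -13/7 ≈ -1.8571)
N = -29 (N = 5/2 + (½)*(-63) = 5/2 - 63/2 = -29)
F(p, j) = 3 (F(p, j) = 1 + 2 = 3)
N - (C + F(-2, E)) = -29 - (4*I*√2/7 + 3) = -29 - (3 + 4*I*√2/7) = -29 + (-3 - 4*I*√2/7) = -32 - 4*I*√2/7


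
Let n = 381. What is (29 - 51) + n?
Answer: 359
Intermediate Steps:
(29 - 51) + n = (29 - 51) + 381 = -22 + 381 = 359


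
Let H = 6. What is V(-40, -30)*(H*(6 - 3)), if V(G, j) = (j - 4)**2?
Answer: 20808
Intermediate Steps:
V(G, j) = (-4 + j)**2
V(-40, -30)*(H*(6 - 3)) = (-4 - 30)**2*(6*(6 - 3)) = (-34)**2*(6*3) = 1156*18 = 20808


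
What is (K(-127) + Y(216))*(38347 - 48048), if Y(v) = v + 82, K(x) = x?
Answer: -1658871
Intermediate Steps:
Y(v) = 82 + v
(K(-127) + Y(216))*(38347 - 48048) = (-127 + (82 + 216))*(38347 - 48048) = (-127 + 298)*(-9701) = 171*(-9701) = -1658871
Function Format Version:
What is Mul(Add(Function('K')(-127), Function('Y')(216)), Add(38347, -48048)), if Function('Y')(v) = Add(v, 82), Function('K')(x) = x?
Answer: -1658871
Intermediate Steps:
Function('Y')(v) = Add(82, v)
Mul(Add(Function('K')(-127), Function('Y')(216)), Add(38347, -48048)) = Mul(Add(-127, Add(82, 216)), Add(38347, -48048)) = Mul(Add(-127, 298), -9701) = Mul(171, -9701) = -1658871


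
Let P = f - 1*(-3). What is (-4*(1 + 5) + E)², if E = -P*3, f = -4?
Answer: 441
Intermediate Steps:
P = -1 (P = -4 - 1*(-3) = -4 + 3 = -1)
E = 3 (E = -1*(-1)*3 = 1*3 = 3)
(-4*(1 + 5) + E)² = (-4*(1 + 5) + 3)² = (-4*6 + 3)² = (-24 + 3)² = (-21)² = 441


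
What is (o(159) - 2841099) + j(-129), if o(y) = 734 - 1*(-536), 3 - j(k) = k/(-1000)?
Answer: -2839826129/1000 ≈ -2.8398e+6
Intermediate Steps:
j(k) = 3 + k/1000 (j(k) = 3 - k/(-1000) = 3 - k*(-1)/1000 = 3 - (-1)*k/1000 = 3 + k/1000)
o(y) = 1270 (o(y) = 734 + 536 = 1270)
(o(159) - 2841099) + j(-129) = (1270 - 2841099) + (3 + (1/1000)*(-129)) = -2839829 + (3 - 129/1000) = -2839829 + 2871/1000 = -2839826129/1000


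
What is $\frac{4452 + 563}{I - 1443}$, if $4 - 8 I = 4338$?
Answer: $- \frac{1180}{467} \approx -2.5268$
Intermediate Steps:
$I = - \frac{2167}{4}$ ($I = \frac{1}{2} - \frac{2169}{4} = - \frac{2167}{4} \approx -541.75$)
$\frac{4452 + 563}{I - 1443} = \frac{4452 + 563}{- \frac{2167}{4} - 1443} = \frac{5015}{- \frac{7939}{4}} = 5015 \left(- \frac{4}{7939}\right) = - \frac{1180}{467}$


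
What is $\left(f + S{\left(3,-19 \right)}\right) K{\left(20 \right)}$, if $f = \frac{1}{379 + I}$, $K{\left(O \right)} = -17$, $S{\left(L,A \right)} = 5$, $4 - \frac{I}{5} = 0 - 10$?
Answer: $- \frac{38182}{449} \approx -85.038$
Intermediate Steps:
$I = 70$ ($I = 20 - 5 \left(0 - 10\right) = 20 - -50 = 20 + 50 = 70$)
$f = \frac{1}{449}$ ($f = \frac{1}{379 + 70} = \frac{1}{449} \approx 0.0022272$)
$\left(f + S{\left(3,-19 \right)}\right) K{\left(20 \right)} = \left(\frac{1}{449} + 5\right) \left(-17\right) = \frac{2246}{449} \left(-17\right) = - \frac{38182}{449}$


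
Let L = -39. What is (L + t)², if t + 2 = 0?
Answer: 1681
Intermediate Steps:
t = -2 (t = -2 + 0 = -2)
(L + t)² = (-39 - 2)² = (-41)² = 1681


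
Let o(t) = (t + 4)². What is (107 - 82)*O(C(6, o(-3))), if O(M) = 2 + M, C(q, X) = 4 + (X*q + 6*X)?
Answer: 450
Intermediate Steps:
o(t) = (4 + t)²
C(q, X) = 4 + 6*X + X*q (C(q, X) = 4 + (6*X + X*q) = 4 + 6*X + X*q)
(107 - 82)*O(C(6, o(-3))) = (107 - 82)*(2 + (4 + 6*(4 - 3)² + (4 - 3)²*6)) = 25*(2 + (4 + 6*1² + 1²*6)) = 25*(2 + (4 + 6*1 + 1*6)) = 25*(2 + (4 + 6 + 6)) = 25*(2 + 16) = 25*18 = 450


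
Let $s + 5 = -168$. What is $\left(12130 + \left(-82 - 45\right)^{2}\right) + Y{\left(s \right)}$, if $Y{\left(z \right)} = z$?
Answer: $28086$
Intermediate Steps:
$s = -173$ ($s = -5 - 168 = -173$)
$\left(12130 + \left(-82 - 45\right)^{2}\right) + Y{\left(s \right)} = \left(12130 + \left(-82 - 45\right)^{2}\right) - 173 = \left(12130 + \left(-127\right)^{2}\right) - 173 = \left(12130 + 16129\right) - 173 = 28259 - 173 = 28086$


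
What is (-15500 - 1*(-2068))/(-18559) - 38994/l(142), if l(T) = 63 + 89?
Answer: -360823991/1410484 ≈ -255.82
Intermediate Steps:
l(T) = 152
(-15500 - 1*(-2068))/(-18559) - 38994/l(142) = (-15500 - 1*(-2068))/(-18559) - 38994/152 = (-15500 + 2068)*(-1/18559) - 38994*1/152 = -13432*(-1/18559) - 19497/76 = 13432/18559 - 19497/76 = -360823991/1410484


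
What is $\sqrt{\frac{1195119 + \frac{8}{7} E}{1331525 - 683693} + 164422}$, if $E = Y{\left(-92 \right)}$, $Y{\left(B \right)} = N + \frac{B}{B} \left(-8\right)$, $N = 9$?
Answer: $\frac{\sqrt{845328829883160714}}{2267412} \approx 405.49$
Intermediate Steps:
$Y{\left(B \right)} = 1$ ($Y{\left(B \right)} = 9 + \frac{B}{B} \left(-8\right) = 9 + 1 \left(-8\right) = 9 - 8 = 1$)
$E = 1$
$\sqrt{\frac{1195119 + \frac{8}{7} E}{1331525 - 683693} + 164422} = \sqrt{\frac{1195119 + \frac{8}{7} \cdot 1}{1331525 - 683693} + 164422} = \sqrt{\frac{1195119 + 8 \cdot \frac{1}{7} \cdot 1}{647832} + 164422} = \sqrt{\left(1195119 + \frac{8}{7} \cdot 1\right) \frac{1}{647832} + 164422} = \sqrt{\left(1195119 + \frac{8}{7}\right) \frac{1}{647832} + 164422} = \sqrt{\frac{8365841}{7} \cdot \frac{1}{647832} + 164422} = \sqrt{\frac{8365841}{4534824} + 164422} = \sqrt{\frac{745633197569}{4534824}} = \frac{\sqrt{845328829883160714}}{2267412}$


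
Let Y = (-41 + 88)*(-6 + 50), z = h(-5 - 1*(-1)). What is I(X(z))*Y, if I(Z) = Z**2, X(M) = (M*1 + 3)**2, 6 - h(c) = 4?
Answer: 1292500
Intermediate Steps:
h(c) = 2 (h(c) = 6 - 1*4 = 6 - 4 = 2)
z = 2
X(M) = (3 + M)**2 (X(M) = (M + 3)**2 = (3 + M)**2)
Y = 2068 (Y = 47*44 = 2068)
I(X(z))*Y = ((3 + 2)**2)**2*2068 = (5**2)**2*2068 = 25**2*2068 = 625*2068 = 1292500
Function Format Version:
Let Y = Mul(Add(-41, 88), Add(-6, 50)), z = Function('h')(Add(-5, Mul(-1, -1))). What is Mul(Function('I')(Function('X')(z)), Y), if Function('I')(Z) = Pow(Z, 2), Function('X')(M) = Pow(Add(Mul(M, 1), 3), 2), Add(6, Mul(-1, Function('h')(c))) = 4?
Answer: 1292500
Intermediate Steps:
Function('h')(c) = 2 (Function('h')(c) = Add(6, Mul(-1, 4)) = Add(6, -4) = 2)
z = 2
Function('X')(M) = Pow(Add(3, M), 2) (Function('X')(M) = Pow(Add(M, 3), 2) = Pow(Add(3, M), 2))
Y = 2068 (Y = Mul(47, 44) = 2068)
Mul(Function('I')(Function('X')(z)), Y) = Mul(Pow(Pow(Add(3, 2), 2), 2), 2068) = Mul(Pow(Pow(5, 2), 2), 2068) = Mul(Pow(25, 2), 2068) = Mul(625, 2068) = 1292500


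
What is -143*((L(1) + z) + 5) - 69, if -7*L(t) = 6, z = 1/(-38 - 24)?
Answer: -286059/434 ≈ -659.12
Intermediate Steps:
z = -1/62 (z = 1/(-62) = -1/62 ≈ -0.016129)
L(t) = -6/7 (L(t) = -1/7*6 = -6/7)
-143*((L(1) + z) + 5) - 69 = -143*((-6/7 - 1/62) + 5) - 69 = -143*(-379/434 + 5) - 69 = -143*1791/434 - 69 = -256113/434 - 69 = -286059/434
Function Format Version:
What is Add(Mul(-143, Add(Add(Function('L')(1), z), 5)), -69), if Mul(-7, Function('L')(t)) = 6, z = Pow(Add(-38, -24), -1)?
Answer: Rational(-286059, 434) ≈ -659.12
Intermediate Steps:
z = Rational(-1, 62) (z = Pow(-62, -1) = Rational(-1, 62) ≈ -0.016129)
Function('L')(t) = Rational(-6, 7) (Function('L')(t) = Mul(Rational(-1, 7), 6) = Rational(-6, 7))
Add(Mul(-143, Add(Add(Function('L')(1), z), 5)), -69) = Add(Mul(-143, Add(Add(Rational(-6, 7), Rational(-1, 62)), 5)), -69) = Add(Mul(-143, Add(Rational(-379, 434), 5)), -69) = Add(Mul(-143, Rational(1791, 434)), -69) = Add(Rational(-256113, 434), -69) = Rational(-286059, 434)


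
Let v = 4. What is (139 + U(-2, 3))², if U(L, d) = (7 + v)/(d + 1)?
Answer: 321489/16 ≈ 20093.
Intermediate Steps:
U(L, d) = 11/(1 + d) (U(L, d) = (7 + 4)/(d + 1) = 11/(1 + d))
(139 + U(-2, 3))² = (139 + 11/(1 + 3))² = (139 + 11/4)² = (567/4)² = 321489/16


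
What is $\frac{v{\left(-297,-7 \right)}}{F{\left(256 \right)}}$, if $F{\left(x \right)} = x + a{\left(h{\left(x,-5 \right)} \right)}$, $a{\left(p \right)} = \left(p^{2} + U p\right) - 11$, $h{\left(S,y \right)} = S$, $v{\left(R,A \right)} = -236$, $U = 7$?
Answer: $- \frac{236}{67573} \approx -0.0034925$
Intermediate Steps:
$a{\left(p \right)} = -11 + p^{2} + 7 p$ ($a{\left(p \right)} = \left(p^{2} + 7 p\right) - 11 = -11 + p^{2} + 7 p$)
$F{\left(x \right)} = -11 + x^{2} + 8 x$ ($F{\left(x \right)} = x + \left(-11 + x^{2} + 7 x\right) = -11 + x^{2} + 8 x$)
$\frac{v{\left(-297,-7 \right)}}{F{\left(256 \right)}} = - \frac{236}{-11 + 256^{2} + 8 \cdot 256} = - \frac{236}{-11 + 65536 + 2048} = - \frac{236}{67573}$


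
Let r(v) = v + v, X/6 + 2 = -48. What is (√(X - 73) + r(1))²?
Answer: (2 + I*√373)² ≈ -369.0 + 77.253*I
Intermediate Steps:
X = -300 (X = -12 + 6*(-48) = -12 - 288 = -300)
r(v) = 2*v
(√(X - 73) + r(1))² = (√(-300 - 73) + 2*1)² = (√(-373) + 2)² = (I*√373 + 2)² = (2 + I*√373)²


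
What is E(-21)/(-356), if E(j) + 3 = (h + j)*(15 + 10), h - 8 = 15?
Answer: -47/356 ≈ -0.13202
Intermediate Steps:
h = 23 (h = 8 + 15 = 23)
E(j) = 572 + 25*j (E(j) = -3 + (23 + j)*(15 + 10) = -3 + (23 + j)*25 = -3 + (575 + 25*j) = 572 + 25*j)
E(-21)/(-356) = (572 + 25*(-21))/(-356) = (572 - 525)*(-1/356) = 47*(-1/356) = -47/356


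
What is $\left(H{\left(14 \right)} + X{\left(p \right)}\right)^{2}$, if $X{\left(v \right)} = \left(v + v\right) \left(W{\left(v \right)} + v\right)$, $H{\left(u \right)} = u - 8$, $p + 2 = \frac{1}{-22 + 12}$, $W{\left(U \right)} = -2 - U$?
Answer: $\frac{5184}{25} \approx 207.36$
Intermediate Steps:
$p = - \frac{21}{10}$ ($p = -2 + \frac{1}{-22 + 12} = -2 + \frac{1}{-10} = -2 - \frac{1}{10} = - \frac{21}{10} \approx -2.1$)
$H{\left(u \right)} = -8 + u$
$X{\left(v \right)} = - 4 v$ ($X{\left(v \right)} = \left(v + v\right) \left(\left(-2 - v\right) + v\right) = 2 v \left(-2\right) = - 4 v$)
$\left(H{\left(14 \right)} + X{\left(p \right)}\right)^{2} = \left(\left(-8 + 14\right) - - \frac{42}{5}\right)^{2} = \left(6 + \frac{42}{5}\right)^{2} = \left(\frac{72}{5}\right)^{2} = \frac{5184}{25}$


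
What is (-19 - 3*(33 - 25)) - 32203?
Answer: -32246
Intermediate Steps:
(-19 - 3*(33 - 25)) - 32203 = (-19 - 3*8) - 32203 = (-19 - 24) - 32203 = -43 - 32203 = -32246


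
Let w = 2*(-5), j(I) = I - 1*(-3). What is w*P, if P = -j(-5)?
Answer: -20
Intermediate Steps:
j(I) = 3 + I (j(I) = I + 3 = 3 + I)
P = 2 (P = -(3 - 5) = -1*(-2) = 2)
w = -10
w*P = -10*2 = -20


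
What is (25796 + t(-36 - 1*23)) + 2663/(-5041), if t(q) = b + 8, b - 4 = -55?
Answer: 129818210/5041 ≈ 25752.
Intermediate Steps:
b = -51 (b = 4 - 55 = -51)
t(q) = -43 (t(q) = -51 + 8 = -43)
(25796 + t(-36 - 1*23)) + 2663/(-5041) = (25796 - 43) + 2663/(-5041) = 25753 + 2663*(-1/5041) = 25753 - 2663/5041 = 129818210/5041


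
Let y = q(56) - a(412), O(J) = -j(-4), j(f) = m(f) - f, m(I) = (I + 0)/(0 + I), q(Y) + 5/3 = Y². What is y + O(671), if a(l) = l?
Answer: 8152/3 ≈ 2717.3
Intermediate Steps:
q(Y) = -5/3 + Y²
m(I) = 1 (m(I) = I/I = 1)
j(f) = 1 - f
O(J) = -5 (O(J) = -(1 - 1*(-4)) = -(1 + 4) = -1*5 = -5)
y = 8167/3 (y = (-5/3 + 56²) - 1*412 = (-5/3 + 3136) - 412 = 9403/3 - 412 = 8167/3 ≈ 2722.3)
y + O(671) = 8167/3 - 5 = 8152/3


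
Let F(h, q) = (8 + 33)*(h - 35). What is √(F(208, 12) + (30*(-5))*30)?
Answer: √2593 ≈ 50.922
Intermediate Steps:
F(h, q) = -1435 + 41*h (F(h, q) = 41*(-35 + h) = -1435 + 41*h)
√(F(208, 12) + (30*(-5))*30) = √((-1435 + 41*208) + (30*(-5))*30) = √((-1435 + 8528) - 150*30) = √(7093 - 4500) = √2593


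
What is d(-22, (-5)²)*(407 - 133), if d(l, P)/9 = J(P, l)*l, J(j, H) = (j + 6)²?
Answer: -52136172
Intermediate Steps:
J(j, H) = (6 + j)²
d(l, P) = 9*l*(6 + P)² (d(l, P) = 9*((6 + P)²*l) = 9*(l*(6 + P)²) = 9*l*(6 + P)²)
d(-22, (-5)²)*(407 - 133) = (9*(-22)*(6 + (-5)²)²)*(407 - 133) = (9*(-22)*(6 + 25)²)*274 = (9*(-22)*31²)*274 = (9*(-22)*961)*274 = -190278*274 = -52136172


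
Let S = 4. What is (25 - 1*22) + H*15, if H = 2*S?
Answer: 123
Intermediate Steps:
H = 8 (H = 2*4 = 8)
(25 - 1*22) + H*15 = (25 - 1*22) + 8*15 = (25 - 22) + 120 = 3 + 120 = 123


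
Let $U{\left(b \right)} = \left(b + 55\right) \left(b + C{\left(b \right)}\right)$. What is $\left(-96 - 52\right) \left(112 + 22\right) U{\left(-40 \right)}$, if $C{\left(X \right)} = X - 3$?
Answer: $24690840$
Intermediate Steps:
$C{\left(X \right)} = -3 + X$
$U{\left(b \right)} = \left(-3 + 2 b\right) \left(55 + b\right)$ ($U{\left(b \right)} = \left(b + 55\right) \left(b + \left(-3 + b\right)\right) = \left(55 + b\right) \left(-3 + 2 b\right) = \left(-3 + 2 b\right) \left(55 + b\right)$)
$\left(-96 - 52\right) \left(112 + 22\right) U{\left(-40 \right)} = \left(-96 - 52\right) \left(112 + 22\right) \left(-165 + 2 \left(-40\right)^{2} + 107 \left(-40\right)\right) = \left(-148\right) 134 \left(-165 + 2 \cdot 1600 - 4280\right) = - 19832 \left(-165 + 3200 - 4280\right) = \left(-19832\right) \left(-1245\right) = 24690840$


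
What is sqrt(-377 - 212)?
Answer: I*sqrt(589) ≈ 24.269*I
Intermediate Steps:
sqrt(-377 - 212) = sqrt(-589) = I*sqrt(589)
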